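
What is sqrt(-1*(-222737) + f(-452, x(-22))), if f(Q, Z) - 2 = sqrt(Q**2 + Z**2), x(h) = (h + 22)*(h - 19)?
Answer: 3*sqrt(24799) ≈ 472.43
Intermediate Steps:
x(h) = (-19 + h)*(22 + h) (x(h) = (22 + h)*(-19 + h) = (-19 + h)*(22 + h))
f(Q, Z) = 2 + sqrt(Q**2 + Z**2)
sqrt(-1*(-222737) + f(-452, x(-22))) = sqrt(-1*(-222737) + (2 + sqrt((-452)**2 + (-418 + (-22)**2 + 3*(-22))**2))) = sqrt(222737 + (2 + sqrt(204304 + (-418 + 484 - 66)**2))) = sqrt(222737 + (2 + sqrt(204304 + 0**2))) = sqrt(222737 + (2 + sqrt(204304 + 0))) = sqrt(222737 + (2 + sqrt(204304))) = sqrt(222737 + (2 + 452)) = sqrt(222737 + 454) = sqrt(223191) = 3*sqrt(24799)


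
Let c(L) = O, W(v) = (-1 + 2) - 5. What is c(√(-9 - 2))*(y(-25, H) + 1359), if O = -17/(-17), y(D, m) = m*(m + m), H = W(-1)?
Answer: 1391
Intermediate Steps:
W(v) = -4 (W(v) = 1 - 5 = -4)
H = -4
y(D, m) = 2*m² (y(D, m) = m*(2*m) = 2*m²)
O = 1 (O = -17*(-1/17) = 1)
c(L) = 1
c(√(-9 - 2))*(y(-25, H) + 1359) = 1*(2*(-4)² + 1359) = 1*(2*16 + 1359) = 1*(32 + 1359) = 1*1391 = 1391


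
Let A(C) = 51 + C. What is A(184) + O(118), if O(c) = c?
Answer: 353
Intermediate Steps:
A(184) + O(118) = (51 + 184) + 118 = 235 + 118 = 353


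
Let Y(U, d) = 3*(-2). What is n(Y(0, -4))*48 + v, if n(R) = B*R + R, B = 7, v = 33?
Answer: -2271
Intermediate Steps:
Y(U, d) = -6
n(R) = 8*R (n(R) = 7*R + R = 8*R)
n(Y(0, -4))*48 + v = (8*(-6))*48 + 33 = -48*48 + 33 = -2304 + 33 = -2271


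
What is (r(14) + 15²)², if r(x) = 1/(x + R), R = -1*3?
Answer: 6130576/121 ≈ 50666.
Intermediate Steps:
R = -3
r(x) = 1/(-3 + x) (r(x) = 1/(x - 3) = 1/(-3 + x))
(r(14) + 15²)² = (1/(-3 + 14) + 15²)² = (1/11 + 225)² = (2476/11)² = 6130576/121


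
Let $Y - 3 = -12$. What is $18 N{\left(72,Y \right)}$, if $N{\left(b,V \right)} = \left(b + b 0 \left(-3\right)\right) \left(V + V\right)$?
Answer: $-23328$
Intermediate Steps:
$Y = -9$ ($Y = 3 - 12 = -9$)
$N{\left(b,V \right)} = 2 V b$ ($N{\left(b,V \right)} = \left(b + 0 \left(-3\right)\right) 2 V = \left(b + 0\right) 2 V = b 2 V = 2 V b$)
$18 N{\left(72,Y \right)} = 18 \cdot 2 \left(-9\right) 72 = 18 \left(-1296\right) = -23328$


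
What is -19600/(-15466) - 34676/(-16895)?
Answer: 433720508/130649035 ≈ 3.3197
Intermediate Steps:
-19600/(-15466) - 34676/(-16895) = -19600*(-1/15466) - 34676*(-1/16895) = 9800/7733 + 34676/16895 = 433720508/130649035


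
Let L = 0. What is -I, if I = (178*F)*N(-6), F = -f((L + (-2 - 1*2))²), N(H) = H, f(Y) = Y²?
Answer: -273408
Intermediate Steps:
F = -256 (F = -((0 + (-2 - 1*2))²)² = -((0 + (-2 - 2))²)² = -((0 - 4)²)² = -((-4)²)² = -1*16² = -1*256 = -256)
I = 273408 (I = (178*(-256))*(-6) = -45568*(-6) = 273408)
-I = -1*273408 = -273408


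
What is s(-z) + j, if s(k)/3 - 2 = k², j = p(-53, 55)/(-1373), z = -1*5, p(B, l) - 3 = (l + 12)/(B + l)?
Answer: 222353/2746 ≈ 80.973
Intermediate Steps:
p(B, l) = 3 + (12 + l)/(B + l) (p(B, l) = 3 + (l + 12)/(B + l) = 3 + (12 + l)/(B + l))
z = -5
j = -73/2746 (j = ((12 + 3*(-53) + 4*55)/(-53 + 55))/(-1373) = ((12 - 159 + 220)/2)*(-1/1373) = ((½)*73)*(-1/1373) = (73/2)*(-1/1373) = -73/2746 ≈ -0.026584)
s(k) = 6 + 3*k²
s(-z) + j = (6 + 3*(-1*(-5))²) - 73/2746 = (6 + 3*5²) - 73/2746 = (6 + 3*25) - 73/2746 = (6 + 75) - 73/2746 = 81 - 73/2746 = 222353/2746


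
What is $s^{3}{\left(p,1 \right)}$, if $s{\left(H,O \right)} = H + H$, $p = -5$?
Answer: $-1000$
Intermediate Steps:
$s{\left(H,O \right)} = 2 H$
$s^{3}{\left(p,1 \right)} = \left(2 \left(-5\right)\right)^{3} = \left(-10\right)^{3} = -1000$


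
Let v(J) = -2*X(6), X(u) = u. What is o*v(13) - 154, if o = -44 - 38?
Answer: 830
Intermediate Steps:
v(J) = -12 (v(J) = -2*6 = -12)
o = -82
o*v(13) - 154 = -82*(-12) - 154 = 984 - 154 = 830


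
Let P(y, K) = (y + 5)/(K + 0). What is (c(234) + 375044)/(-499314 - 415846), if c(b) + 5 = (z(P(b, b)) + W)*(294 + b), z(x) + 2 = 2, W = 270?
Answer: -517599/915160 ≈ -0.56558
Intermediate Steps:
P(y, K) = (5 + y)/K
z(x) = 0 (z(x) = -2 + 2 = 0)
c(b) = 79375 + 270*b (c(b) = -5 + (0 + 270)*(294 + b) = -5 + 270*(294 + b) = -5 + (79380 + 270*b) = 79375 + 270*b)
(c(234) + 375044)/(-499314 - 415846) = ((79375 + 270*234) + 375044)/(-499314 - 415846) = ((79375 + 63180) + 375044)/(-915160) = (142555 + 375044)*(-1/915160) = 517599*(-1/915160) = -517599/915160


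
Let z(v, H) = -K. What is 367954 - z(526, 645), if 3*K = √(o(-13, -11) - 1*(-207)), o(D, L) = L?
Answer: 1103876/3 ≈ 3.6796e+5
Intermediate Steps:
K = 14/3 (K = √(-11 - 1*(-207))/3 = √(-11 + 207)/3 = √196/3 = (⅓)*14 = 14/3 ≈ 4.6667)
z(v, H) = -14/3 (z(v, H) = -1*14/3 = -14/3)
367954 - z(526, 645) = 367954 - 1*(-14/3) = 367954 + 14/3 = 1103876/3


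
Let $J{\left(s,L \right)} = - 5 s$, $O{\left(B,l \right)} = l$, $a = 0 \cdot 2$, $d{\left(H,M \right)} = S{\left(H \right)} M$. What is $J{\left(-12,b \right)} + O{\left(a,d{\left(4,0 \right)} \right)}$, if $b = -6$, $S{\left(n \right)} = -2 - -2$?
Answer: $60$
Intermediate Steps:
$S{\left(n \right)} = 0$ ($S{\left(n \right)} = -2 + 2 = 0$)
$d{\left(H,M \right)} = 0$ ($d{\left(H,M \right)} = 0 M = 0$)
$a = 0$
$J{\left(-12,b \right)} + O{\left(a,d{\left(4,0 \right)} \right)} = \left(-5\right) \left(-12\right) + 0 = 60 + 0 = 60$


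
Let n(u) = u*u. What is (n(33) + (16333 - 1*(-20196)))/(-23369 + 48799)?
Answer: 18809/12715 ≈ 1.4793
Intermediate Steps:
n(u) = u²
(n(33) + (16333 - 1*(-20196)))/(-23369 + 48799) = (33² + (16333 - 1*(-20196)))/(-23369 + 48799) = (1089 + (16333 + 20196))/25430 = (1089 + 36529)*(1/25430) = 37618*(1/25430) = 18809/12715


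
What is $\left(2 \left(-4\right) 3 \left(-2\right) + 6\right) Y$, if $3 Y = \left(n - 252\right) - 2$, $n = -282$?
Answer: $-9648$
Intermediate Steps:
$Y = - \frac{536}{3}$ ($Y = \frac{\left(-282 - 252\right) - 2}{3} = \frac{-534 - 2}{3} = \frac{1}{3} \left(-536\right) = - \frac{536}{3} \approx -178.67$)
$\left(2 \left(-4\right) 3 \left(-2\right) + 6\right) Y = \left(2 \left(-4\right) 3 \left(-2\right) + 6\right) \left(- \frac{536}{3}\right) = \left(2 \left(\left(-12\right) \left(-2\right)\right) + 6\right) \left(- \frac{536}{3}\right) = \left(2 \cdot 24 + 6\right) \left(- \frac{536}{3}\right) = \left(48 + 6\right) \left(- \frac{536}{3}\right) = 54 \left(- \frac{536}{3}\right) = -9648$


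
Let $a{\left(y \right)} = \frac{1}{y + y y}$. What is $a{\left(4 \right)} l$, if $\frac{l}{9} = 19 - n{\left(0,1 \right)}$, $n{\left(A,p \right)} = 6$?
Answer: $\frac{117}{20} \approx 5.85$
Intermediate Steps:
$a{\left(y \right)} = \frac{1}{y + y^{2}}$
$l = 117$ ($l = 9 \left(19 - 6\right) = 9 \cdot 13 = 117$)
$a{\left(4 \right)} l = \frac{1}{4 \left(1 + 4\right)} 117 = \frac{1}{4 \cdot 5} \cdot 117 = \frac{1}{4} \cdot \frac{1}{5} \cdot 117 = \frac{1}{20} \cdot 117 = \frac{117}{20}$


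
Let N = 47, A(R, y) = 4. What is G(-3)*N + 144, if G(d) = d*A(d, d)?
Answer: -420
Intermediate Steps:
G(d) = 4*d (G(d) = d*4 = 4*d)
G(-3)*N + 144 = (4*(-3))*47 + 144 = -12*47 + 144 = -564 + 144 = -420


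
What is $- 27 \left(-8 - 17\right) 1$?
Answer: $675$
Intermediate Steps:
$- 27 \left(-8 - 17\right) 1 = \left(-27\right) \left(-25\right) 1 = 675 \cdot 1 = 675$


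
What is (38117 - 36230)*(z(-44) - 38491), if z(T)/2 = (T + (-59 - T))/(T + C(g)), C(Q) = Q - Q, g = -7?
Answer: -1597804041/22 ≈ -7.2627e+7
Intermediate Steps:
C(Q) = 0
z(T) = -118/T (z(T) = 2*((T + (-59 - T))/(T + 0)) = 2*(-59/T) = -118/T)
(38117 - 36230)*(z(-44) - 38491) = (38117 - 36230)*(-118/(-44) - 38491) = 1887*(-118*(-1/44) - 38491) = 1887*(59/22 - 38491) = 1887*(-846743/22) = -1597804041/22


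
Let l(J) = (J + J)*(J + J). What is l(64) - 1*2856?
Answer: 13528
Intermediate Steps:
l(J) = 4*J² (l(J) = (2*J)*(2*J) = 4*J²)
l(64) - 1*2856 = 4*64² - 1*2856 = 4*4096 - 2856 = 16384 - 2856 = 13528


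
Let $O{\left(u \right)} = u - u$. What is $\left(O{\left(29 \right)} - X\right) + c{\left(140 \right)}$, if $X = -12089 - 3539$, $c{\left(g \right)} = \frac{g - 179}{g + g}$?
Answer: $\frac{4375801}{280} \approx 15628.0$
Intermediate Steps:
$c{\left(g \right)} = \frac{-179 + g}{2 g}$
$X = -15628$ ($X = -12089 - 3539 = -15628$)
$O{\left(u \right)} = 0$
$\left(O{\left(29 \right)} - X\right) + c{\left(140 \right)} = \left(0 - -15628\right) + \frac{-179 + 140}{2 \cdot 140} = \left(0 + 15628\right) + \frac{1}{2} \cdot \frac{1}{140} \left(-39\right) = 15628 - \frac{39}{280} = \frac{4375801}{280}$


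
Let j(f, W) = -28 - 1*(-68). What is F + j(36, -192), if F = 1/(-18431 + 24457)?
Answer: 241041/6026 ≈ 40.000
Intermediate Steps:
F = 1/6026 ≈ 0.00016595
j(f, W) = 40 (j(f, W) = -28 + 68 = 40)
F + j(36, -192) = 1/6026 + 40 = 241041/6026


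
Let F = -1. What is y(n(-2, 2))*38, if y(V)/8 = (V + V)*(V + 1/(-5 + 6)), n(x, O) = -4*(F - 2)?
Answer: 94848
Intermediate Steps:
n(x, O) = 12 (n(x, O) = -4*(-1 - 2) = -4*(-3) = 12)
y(V) = 16*V*(1 + V) (y(V) = 8*((V + V)*(V + 1/(-5 + 6))) = 8*((2*V)*(V + 1/1)) = 8*((2*V)*(V + 1)) = 8*((2*V)*(1 + V)) = 8*(2*V*(1 + V)) = 16*V*(1 + V))
y(n(-2, 2))*38 = (16*12*(1 + 12))*38 = (16*12*13)*38 = 2496*38 = 94848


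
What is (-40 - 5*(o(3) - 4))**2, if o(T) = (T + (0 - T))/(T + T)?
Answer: 400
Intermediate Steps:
o(T) = 0 (o(T) = (T - T)/((2*T)) = 0*(1/(2*T)) = 0)
(-40 - 5*(o(3) - 4))**2 = (-40 - 5*(0 - 4))**2 = (-40 - 5*(-4))**2 = (-40 + 20)**2 = (-20)**2 = 400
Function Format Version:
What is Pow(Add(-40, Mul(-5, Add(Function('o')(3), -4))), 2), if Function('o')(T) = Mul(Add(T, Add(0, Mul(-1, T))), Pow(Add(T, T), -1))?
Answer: 400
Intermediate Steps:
Function('o')(T) = 0 (Function('o')(T) = Mul(Add(T, Mul(-1, T)), Pow(Mul(2, T), -1)) = Mul(0, Mul(Rational(1, 2), Pow(T, -1))) = 0)
Pow(Add(-40, Mul(-5, Add(Function('o')(3), -4))), 2) = Pow(Add(-40, Mul(-5, Add(0, -4))), 2) = Pow(Add(-40, Mul(-5, -4)), 2) = Pow(Add(-40, 20), 2) = Pow(-20, 2) = 400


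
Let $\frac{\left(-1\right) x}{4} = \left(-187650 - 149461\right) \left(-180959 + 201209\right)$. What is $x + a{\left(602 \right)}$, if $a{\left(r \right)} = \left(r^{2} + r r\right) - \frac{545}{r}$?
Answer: $\frac{16438642915871}{602} \approx 2.7307 \cdot 10^{10}$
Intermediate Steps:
$x = 27305991000$ ($x = - 4 \left(-187650 - 149461\right) \left(-180959 + 201209\right) = - 4 \left(\left(-337111\right) 20250\right) = \left(-4\right) \left(-6826497750\right) = 27305991000$)
$a{\left(r \right)} = - \frac{545}{r} + 2 r^{2}$ ($a{\left(r \right)} = \left(r^{2} + r^{2}\right) - \frac{545}{r} = 2 r^{2} - \frac{545}{r} = - \frac{545}{r} + 2 r^{2}$)
$x + a{\left(602 \right)} = 27305991000 + \frac{-545 + 2 \cdot 602^{3}}{602} = 27305991000 + \frac{-545 + 2 \cdot 218167208}{602} = 27305991000 + \frac{-545 + 436334416}{602} = 27305991000 + \frac{1}{602} \cdot 436333871 = 27305991000 + \frac{436333871}{602} = \frac{16438642915871}{602}$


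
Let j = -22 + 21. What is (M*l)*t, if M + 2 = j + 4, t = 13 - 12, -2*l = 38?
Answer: -19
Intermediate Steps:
l = -19 (l = -½*38 = -19)
j = -1
t = 1
M = 1 (M = -2 + (-1 + 4) = -2 + 3 = 1)
(M*l)*t = (1*(-19))*1 = -19*1 = -19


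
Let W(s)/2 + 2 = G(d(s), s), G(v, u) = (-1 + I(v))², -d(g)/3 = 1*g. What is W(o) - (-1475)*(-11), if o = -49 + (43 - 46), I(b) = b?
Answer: 31821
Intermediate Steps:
d(g) = -3*g
o = -52 (o = -49 - 3 = -52)
G(v, u) = (-1 + v)²
W(s) = -4 + 2*(-1 - 3*s)²
W(o) - (-1475)*(-11) = (-4 + 2*(1 + 3*(-52))²) - (-1475)*(-11) = (-4 + 2*(1 - 156)²) - 1*16225 = (-4 + 2*(-155)²) - 16225 = (-4 + 2*24025) - 16225 = (-4 + 48050) - 16225 = 48046 - 16225 = 31821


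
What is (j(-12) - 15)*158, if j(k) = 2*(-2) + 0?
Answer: -3002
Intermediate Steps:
j(k) = -4 (j(k) = -4 + 0 = -4)
(j(-12) - 15)*158 = (-4 - 15)*158 = -19*158 = -3002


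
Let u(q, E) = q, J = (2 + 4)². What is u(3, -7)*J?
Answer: 108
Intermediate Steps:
J = 36 (J = 6² = 36)
u(3, -7)*J = 3*36 = 108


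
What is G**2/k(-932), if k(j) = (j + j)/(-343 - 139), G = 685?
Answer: 113083225/932 ≈ 1.2133e+5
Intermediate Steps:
k(j) = -j/241 (k(j) = (2*j)/(-482) = (2*j)*(-1/482) = -j/241)
G**2/k(-932) = 685**2/((-1/241*(-932))) = 469225/(932/241) = 469225*(241/932) = 113083225/932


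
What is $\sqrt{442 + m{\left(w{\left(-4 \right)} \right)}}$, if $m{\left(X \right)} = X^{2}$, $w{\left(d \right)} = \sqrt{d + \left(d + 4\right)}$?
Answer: $\sqrt{438} \approx 20.928$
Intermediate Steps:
$w{\left(d \right)} = \sqrt{4 + 2 d}$ ($w{\left(d \right)} = \sqrt{d + \left(4 + d\right)} = \sqrt{4 + 2 d}$)
$\sqrt{442 + m{\left(w{\left(-4 \right)} \right)}} = \sqrt{442 + \left(\sqrt{4 + 2 \left(-4\right)}\right)^{2}} = \sqrt{442 + \left(\sqrt{4 - 8}\right)^{2}} = \sqrt{442 + \left(\sqrt{-4}\right)^{2}} = \sqrt{442 + \left(2 i\right)^{2}} = \sqrt{442 - 4} = \sqrt{438}$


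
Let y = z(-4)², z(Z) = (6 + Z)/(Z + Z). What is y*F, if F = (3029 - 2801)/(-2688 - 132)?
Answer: -19/3760 ≈ -0.0050532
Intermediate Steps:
z(Z) = (6 + Z)/(2*Z) (z(Z) = (6 + Z)/((2*Z)) = (6 + Z)*(1/(2*Z)) = (6 + Z)/(2*Z))
y = 1/16 (y = ((½)*(6 - 4)/(-4))² = ((½)*(-¼)*2)² = (-¼)² = 1/16 ≈ 0.062500)
F = -19/235 (F = 228/(-2820) = 228*(-1/2820) = -19/235 ≈ -0.080851)
y*F = (1/16)*(-19/235) = -19/3760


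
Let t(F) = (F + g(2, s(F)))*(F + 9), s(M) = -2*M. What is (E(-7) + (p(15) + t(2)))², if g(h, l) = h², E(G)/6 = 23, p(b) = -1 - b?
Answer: 35344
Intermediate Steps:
E(G) = 138 (E(G) = 6*23 = 138)
t(F) = (4 + F)*(9 + F) (t(F) = (F + 2²)*(F + 9) = (F + 4)*(9 + F) = (4 + F)*(9 + F))
(E(-7) + (p(15) + t(2)))² = (138 + ((-1 - 1*15) + (36 + 2² + 13*2)))² = (138 + ((-1 - 15) + (36 + 4 + 26)))² = (138 + (-16 + 66))² = (138 + 50)² = 188² = 35344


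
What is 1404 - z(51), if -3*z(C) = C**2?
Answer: 2271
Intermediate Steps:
z(C) = -C**2/3
1404 - z(51) = 1404 - (-1)*51**2/3 = 1404 - (-1)*2601/3 = 1404 - 1*(-867) = 1404 + 867 = 2271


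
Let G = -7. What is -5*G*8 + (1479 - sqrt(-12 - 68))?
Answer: 1759 - 4*I*sqrt(5) ≈ 1759.0 - 8.9443*I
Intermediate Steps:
-5*G*8 + (1479 - sqrt(-12 - 68)) = -5*(-7)*8 + (1479 - sqrt(-12 - 68)) = 35*8 + (1479 - sqrt(-80)) = 280 + (1479 - 4*I*sqrt(5)) = 1759 - 4*I*sqrt(5)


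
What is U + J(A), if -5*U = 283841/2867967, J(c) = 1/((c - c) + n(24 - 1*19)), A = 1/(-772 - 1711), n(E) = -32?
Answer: -23422747/458874720 ≈ -0.051044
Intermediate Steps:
A = -1/2483 (A = 1/(-2483) = -1/2483 ≈ -0.00040274)
J(c) = -1/32 (J(c) = 1/((c - c) - 32) = 1/(0 - 32) = 1/(-32) = -1/32)
U = -283841/14339835 (U = -283841/(5*2867967) = -⅕*283841/2867967 = -283841/14339835 ≈ -0.019794)
U + J(A) = -283841/14339835 - 1/32 = -23422747/458874720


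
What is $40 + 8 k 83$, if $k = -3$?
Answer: $-1952$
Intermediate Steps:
$40 + 8 k 83 = 40 + 8 \left(-3\right) 83 = 40 - 1992 = -1952$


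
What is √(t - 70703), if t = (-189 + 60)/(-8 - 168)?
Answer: 7*I*√2793461/44 ≈ 265.9*I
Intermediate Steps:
t = 129/176 (t = -129/(-176) = -1/176*(-129) = 129/176 ≈ 0.73295)
√(t - 70703) = √(129/176 - 70703) = √(-12443599/176) = 7*I*√2793461/44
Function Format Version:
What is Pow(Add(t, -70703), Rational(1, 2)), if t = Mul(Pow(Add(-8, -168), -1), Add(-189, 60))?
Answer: Mul(Rational(7, 44), I, Pow(2793461, Rational(1, 2))) ≈ Mul(265.90, I)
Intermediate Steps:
t = Rational(129, 176) (t = Mul(Pow(-176, -1), -129) = Mul(Rational(-1, 176), -129) = Rational(129, 176) ≈ 0.73295)
Pow(Add(t, -70703), Rational(1, 2)) = Pow(Add(Rational(129, 176), -70703), Rational(1, 2)) = Pow(Rational(-12443599, 176), Rational(1, 2)) = Mul(Rational(7, 44), I, Pow(2793461, Rational(1, 2)))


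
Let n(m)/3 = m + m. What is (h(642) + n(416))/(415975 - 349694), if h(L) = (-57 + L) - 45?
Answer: 3036/66281 ≈ 0.045805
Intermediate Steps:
n(m) = 6*m (n(m) = 3*(m + m) = 3*(2*m) = 6*m)
h(L) = -102 + L
(h(642) + n(416))/(415975 - 349694) = ((-102 + 642) + 6*416)/(415975 - 349694) = (540 + 2496)/66281 = 3036*(1/66281) = 3036/66281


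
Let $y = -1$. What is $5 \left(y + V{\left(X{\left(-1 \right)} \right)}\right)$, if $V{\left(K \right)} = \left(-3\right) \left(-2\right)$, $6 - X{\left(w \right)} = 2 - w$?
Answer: $25$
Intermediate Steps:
$X{\left(w \right)} = 4 + w$ ($X{\left(w \right)} = 6 - \left(2 - w\right) = 6 + \left(-2 + w\right) = 4 + w$)
$V{\left(K \right)} = 6$
$5 \left(y + V{\left(X{\left(-1 \right)} \right)}\right) = 5 \left(-1 + 6\right) = 5 \cdot 5 = 25$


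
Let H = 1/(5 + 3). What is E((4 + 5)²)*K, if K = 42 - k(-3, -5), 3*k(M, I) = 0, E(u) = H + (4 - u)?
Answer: -12915/4 ≈ -3228.8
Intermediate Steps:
H = ⅛ (H = 1/8 = ⅛ ≈ 0.12500)
E(u) = 33/8 - u (E(u) = ⅛ + (4 - u) = 33/8 - u)
k(M, I) = 0 (k(M, I) = (⅓)*0 = 0)
K = 42 (K = 42 - 1*0 = 42 + 0 = 42)
E((4 + 5)²)*K = (33/8 - (4 + 5)²)*42 = (33/8 - 1*9²)*42 = (33/8 - 1*81)*42 = (33/8 - 81)*42 = -615/8*42 = -12915/4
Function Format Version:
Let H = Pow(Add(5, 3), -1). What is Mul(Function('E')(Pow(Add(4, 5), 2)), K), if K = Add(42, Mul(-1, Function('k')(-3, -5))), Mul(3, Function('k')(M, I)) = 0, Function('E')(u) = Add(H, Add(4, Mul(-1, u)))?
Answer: Rational(-12915, 4) ≈ -3228.8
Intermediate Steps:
H = Rational(1, 8) (H = Pow(8, -1) = Rational(1, 8) ≈ 0.12500)
Function('E')(u) = Add(Rational(33, 8), Mul(-1, u)) (Function('E')(u) = Add(Rational(1, 8), Add(4, Mul(-1, u))) = Add(Rational(33, 8), Mul(-1, u)))
Function('k')(M, I) = 0 (Function('k')(M, I) = Mul(Rational(1, 3), 0) = 0)
K = 42 (K = Add(42, Mul(-1, 0)) = Add(42, 0) = 42)
Mul(Function('E')(Pow(Add(4, 5), 2)), K) = Mul(Add(Rational(33, 8), Mul(-1, Pow(Add(4, 5), 2))), 42) = Mul(Add(Rational(33, 8), Mul(-1, Pow(9, 2))), 42) = Mul(Add(Rational(33, 8), Mul(-1, 81)), 42) = Mul(Add(Rational(33, 8), -81), 42) = Mul(Rational(-615, 8), 42) = Rational(-12915, 4)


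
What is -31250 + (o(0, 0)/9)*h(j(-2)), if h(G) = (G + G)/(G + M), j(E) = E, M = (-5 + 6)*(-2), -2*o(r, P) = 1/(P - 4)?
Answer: -2249999/72 ≈ -31250.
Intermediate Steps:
o(r, P) = -1/(2*(-4 + P)) (o(r, P) = -1/(2*(P - 4)) = -1/(2*(-4 + P)))
M = -2 (M = 1*(-2) = -2)
h(G) = 2*G/(-2 + G) (h(G) = (G + G)/(G - 2) = (2*G)/(-2 + G) = 2*G/(-2 + G))
-31250 + (o(0, 0)/9)*h(j(-2)) = -31250 + (-1/(-8 + 2*0)/9)*(2*(-2)/(-2 - 2)) = -31250 + (-1/(-8 + 0)*(1/9))*(2*(-2)/(-4)) = -31250 + (-1/(-8)*(1/9))*(2*(-2)*(-1/4)) = -31250 + (-1*(-1/8)*(1/9))*1 = -31250 + ((1/8)*(1/9))*1 = -31250 + (1/72)*1 = -31250 + 1/72 = -2249999/72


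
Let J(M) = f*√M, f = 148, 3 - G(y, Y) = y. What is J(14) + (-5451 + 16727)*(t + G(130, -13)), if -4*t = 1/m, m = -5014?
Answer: -7180305909/5014 + 148*√14 ≈ -1.4315e+6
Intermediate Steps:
G(y, Y) = 3 - y
t = 1/20056 (t = -¼/(-5014) = -¼*(-1/5014) = 1/20056 ≈ 4.9860e-5)
J(M) = 148*√M
J(14) + (-5451 + 16727)*(t + G(130, -13)) = 148*√14 + (-5451 + 16727)*(1/20056 + (3 - 1*130)) = 148*√14 + 11276*(1/20056 + (3 - 130)) = 148*√14 + 11276*(1/20056 - 127) = 148*√14 + 11276*(-2547111/20056) = 148*√14 - 7180305909/5014 = -7180305909/5014 + 148*√14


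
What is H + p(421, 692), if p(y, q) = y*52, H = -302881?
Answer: -280989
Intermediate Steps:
p(y, q) = 52*y
H + p(421, 692) = -302881 + 52*421 = -302881 + 21892 = -280989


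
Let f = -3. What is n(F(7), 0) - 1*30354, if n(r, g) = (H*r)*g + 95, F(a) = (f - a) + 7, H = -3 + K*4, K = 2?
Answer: -30259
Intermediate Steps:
H = 5 (H = -3 + 2*4 = -3 + 8 = 5)
F(a) = 4 - a (F(a) = (-3 - a) + 7 = 4 - a)
n(r, g) = 95 + 5*g*r (n(r, g) = (5*r)*g + 95 = 5*g*r + 95 = 95 + 5*g*r)
n(F(7), 0) - 1*30354 = (95 + 5*0*(4 - 1*7)) - 1*30354 = (95 + 5*0*(4 - 7)) - 30354 = (95 + 5*0*(-3)) - 30354 = (95 + 0) - 30354 = 95 - 30354 = -30259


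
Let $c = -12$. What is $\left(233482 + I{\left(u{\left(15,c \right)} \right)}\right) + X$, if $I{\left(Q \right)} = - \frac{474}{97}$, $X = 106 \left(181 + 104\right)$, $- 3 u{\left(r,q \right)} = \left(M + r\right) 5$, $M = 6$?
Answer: $\frac{25577650}{97} \approx 2.6369 \cdot 10^{5}$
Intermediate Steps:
$u{\left(r,q \right)} = -10 - \frac{5 r}{3}$ ($u{\left(r,q \right)} = - \frac{\left(6 + r\right) 5}{3} = - \frac{30 + 5 r}{3} = -10 - \frac{5 r}{3}$)
$X = 30210$ ($X = 106 \cdot 285 = 30210$)
$I{\left(Q \right)} = - \frac{474}{97}$ ($I{\left(Q \right)} = \left(-474\right) \frac{1}{97} = - \frac{474}{97}$)
$\left(233482 + I{\left(u{\left(15,c \right)} \right)}\right) + X = \left(233482 - \frac{474}{97}\right) + 30210 = \frac{22647280}{97} + 30210 = \frac{25577650}{97}$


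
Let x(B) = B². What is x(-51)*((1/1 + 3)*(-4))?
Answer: -41616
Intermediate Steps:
x(-51)*((1/1 + 3)*(-4)) = (-51)²*((1/1 + 3)*(-4)) = 2601*((1 + 3)*(-4)) = 2601*(4*(-4)) = 2601*(-16) = -41616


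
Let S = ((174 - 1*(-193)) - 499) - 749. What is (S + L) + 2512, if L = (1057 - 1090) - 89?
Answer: 1509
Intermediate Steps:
S = -881 (S = ((174 + 193) - 499) - 749 = (367 - 499) - 749 = -132 - 749 = -881)
L = -122 (L = -33 - 89 = -122)
(S + L) + 2512 = (-881 - 122) + 2512 = -1003 + 2512 = 1509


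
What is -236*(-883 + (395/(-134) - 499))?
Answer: 21898794/67 ≈ 3.2685e+5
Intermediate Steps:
-236*(-883 + (395/(-134) - 499)) = -236*(-883 + (395*(-1/134) - 499)) = -236*(-883 + (-395/134 - 499)) = -236*(-883 - 67261/134) = -236*(-185583/134) = 21898794/67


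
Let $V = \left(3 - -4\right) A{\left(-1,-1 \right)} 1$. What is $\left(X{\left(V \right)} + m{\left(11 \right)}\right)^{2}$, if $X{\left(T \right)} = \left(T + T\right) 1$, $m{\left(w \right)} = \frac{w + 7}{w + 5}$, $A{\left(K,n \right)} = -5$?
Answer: $\frac{303601}{64} \approx 4743.8$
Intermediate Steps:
$m{\left(w \right)} = \frac{7 + w}{5 + w}$
$V = -35$ ($V = \left(3 - -4\right) \left(-5\right) 1 = \left(3 + 4\right) \left(-5\right) 1 = 7 \left(-5\right) 1 = \left(-35\right) 1 = -35$)
$X{\left(T \right)} = 2 T$ ($X{\left(T \right)} = 2 T 1 = 2 T$)
$\left(X{\left(V \right)} + m{\left(11 \right)}\right)^{2} = \left(2 \left(-35\right) + \frac{7 + 11}{5 + 11}\right)^{2} = \left(-70 + \frac{1}{16} \cdot 18\right)^{2} = \left(-70 + \frac{9}{8}\right)^{2} = \left(- \frac{551}{8}\right)^{2} = \frac{303601}{64}$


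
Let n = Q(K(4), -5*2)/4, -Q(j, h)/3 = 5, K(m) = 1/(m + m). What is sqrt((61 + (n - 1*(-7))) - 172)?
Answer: I*sqrt(431)/2 ≈ 10.38*I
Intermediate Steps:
K(m) = 1/(2*m)
Q(j, h) = -15 (Q(j, h) = -3*5 = -15)
n = -15/4 ≈ -3.7500
sqrt((61 + (n - 1*(-7))) - 172) = sqrt((61 + (-15/4 - 1*(-7))) - 172) = sqrt((61 + (-15/4 + 7)) - 172) = sqrt((61 + 13/4) - 172) = sqrt(257/4 - 172) = sqrt(-431/4) = I*sqrt(431)/2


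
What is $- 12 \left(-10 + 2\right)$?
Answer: $96$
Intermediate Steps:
$- 12 \left(-10 + 2\right) = \left(-12\right) \left(-8\right) = 96$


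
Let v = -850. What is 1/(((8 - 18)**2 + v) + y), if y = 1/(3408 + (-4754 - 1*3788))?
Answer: -5134/3850501 ≈ -0.0013333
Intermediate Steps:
y = -1/5134 (y = 1/(3408 + (-4754 - 3788)) = 1/(3408 - 8542) = 1/(-5134) = -1/5134 ≈ -0.00019478)
1/(((8 - 18)**2 + v) + y) = 1/(((8 - 18)**2 - 850) - 1/5134) = 1/(((-10)**2 - 850) - 1/5134) = 1/((100 - 850) - 1/5134) = 1/(-750 - 1/5134) = 1/(-3850501/5134) = -5134/3850501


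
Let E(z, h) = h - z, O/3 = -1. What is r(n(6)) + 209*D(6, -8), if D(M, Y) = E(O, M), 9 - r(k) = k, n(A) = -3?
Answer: 1893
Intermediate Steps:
O = -3 (O = 3*(-1) = -3)
r(k) = 9 - k
D(M, Y) = 3 + M (D(M, Y) = M - 1*(-3) = M + 3 = 3 + M)
r(n(6)) + 209*D(6, -8) = (9 - 1*(-3)) + 209*(3 + 6) = (9 + 3) + 209*9 = 12 + 1881 = 1893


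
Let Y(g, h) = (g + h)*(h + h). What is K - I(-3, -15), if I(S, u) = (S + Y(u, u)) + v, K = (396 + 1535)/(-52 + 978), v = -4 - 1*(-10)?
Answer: -834247/926 ≈ -900.92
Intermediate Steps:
Y(g, h) = 2*h*(g + h) (Y(g, h) = (g + h)*(2*h) = 2*h*(g + h))
v = 6 (v = -4 + 10 = 6)
K = 1931/926 ≈ 2.0853
I(S, u) = 6 + S + 4*u² (I(S, u) = (S + 2*u*(u + u)) + 6 = (S + 2*u*(2*u)) + 6 = (S + 4*u²) + 6 = 6 + S + 4*u²)
K - I(-3, -15) = 1931/926 - (6 - 3 + 4*(-15)²) = 1931/926 - (6 - 3 + 4*225) = 1931/926 - (6 - 3 + 900) = 1931/926 - 1*903 = 1931/926 - 903 = -834247/926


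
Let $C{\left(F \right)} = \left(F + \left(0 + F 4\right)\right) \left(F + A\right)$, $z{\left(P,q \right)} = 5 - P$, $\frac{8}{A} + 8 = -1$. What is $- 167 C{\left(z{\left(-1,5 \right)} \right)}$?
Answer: $- \frac{76820}{3} \approx -25607.0$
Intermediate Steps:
$A = - \frac{8}{9}$ ($A = \frac{8}{-8 - 1} = \frac{8}{-9} = 8 \left(- \frac{1}{9}\right) = - \frac{8}{9} \approx -0.88889$)
$C{\left(F \right)} = 5 F \left(- \frac{8}{9} + F\right)$ ($C{\left(F \right)} = \left(F + \left(0 + F 4\right)\right) \left(F - \frac{8}{9}\right) = \left(F + \left(0 + 4 F\right)\right) \left(- \frac{8}{9} + F\right) = \left(F + 4 F\right) \left(- \frac{8}{9} + F\right) = 5 F \left(- \frac{8}{9} + F\right)$)
$- 167 C{\left(z{\left(-1,5 \right)} \right)} = - 167 \frac{5 \left(5 - -1\right) \left(-8 + 9 \left(5 - -1\right)\right)}{9} = - 167 \frac{5 \left(5 + 1\right) \left(-8 + 9 \left(5 + 1\right)\right)}{9} = - 167 \cdot \frac{5}{9} \cdot 6 \left(-8 + 9 \cdot 6\right) = - 167 \cdot \frac{5}{9} \cdot 6 \left(-8 + 54\right) = - 167 \cdot \frac{5}{9} \cdot 6 \cdot 46 = \left(-167\right) \frac{460}{3} = - \frac{76820}{3}$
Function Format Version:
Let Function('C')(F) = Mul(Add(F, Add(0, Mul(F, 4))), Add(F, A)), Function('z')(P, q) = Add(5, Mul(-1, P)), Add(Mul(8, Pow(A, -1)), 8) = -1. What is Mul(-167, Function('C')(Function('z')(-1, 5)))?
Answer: Rational(-76820, 3) ≈ -25607.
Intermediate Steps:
A = Rational(-8, 9) (A = Mul(8, Pow(Add(-8, -1), -1)) = Mul(8, Pow(-9, -1)) = Mul(8, Rational(-1, 9)) = Rational(-8, 9) ≈ -0.88889)
Function('C')(F) = Mul(5, F, Add(Rational(-8, 9), F)) (Function('C')(F) = Mul(Add(F, Add(0, Mul(F, 4))), Add(F, Rational(-8, 9))) = Mul(Add(F, Add(0, Mul(4, F))), Add(Rational(-8, 9), F)) = Mul(Add(F, Mul(4, F)), Add(Rational(-8, 9), F)) = Mul(Mul(5, F), Add(Rational(-8, 9), F)) = Mul(5, F, Add(Rational(-8, 9), F)))
Mul(-167, Function('C')(Function('z')(-1, 5))) = Mul(-167, Mul(Rational(5, 9), Add(5, Mul(-1, -1)), Add(-8, Mul(9, Add(5, Mul(-1, -1)))))) = Mul(-167, Mul(Rational(5, 9), Add(5, 1), Add(-8, Mul(9, Add(5, 1))))) = Mul(-167, Mul(Rational(5, 9), 6, Add(-8, Mul(9, 6)))) = Mul(-167, Mul(Rational(5, 9), 6, Add(-8, 54))) = Mul(-167, Mul(Rational(5, 9), 6, 46)) = Mul(-167, Rational(460, 3)) = Rational(-76820, 3)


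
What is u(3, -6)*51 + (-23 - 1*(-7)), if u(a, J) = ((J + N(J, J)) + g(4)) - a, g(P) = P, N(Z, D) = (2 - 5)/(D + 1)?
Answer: -1202/5 ≈ -240.40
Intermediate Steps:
N(Z, D) = -3/(1 + D)
u(a, J) = 4 + J - a - 3/(1 + J) (u(a, J) = ((J - 3/(1 + J)) + 4) - a = (4 + J - 3/(1 + J)) - a = 4 + J - a - 3/(1 + J))
u(3, -6)*51 + (-23 - 1*(-7)) = ((-3 + (1 - 6)*(4 - 6 - 1*3))/(1 - 6))*51 + (-23 - 1*(-7)) = ((-3 - 5*(4 - 6 - 3))/(-5))*51 + (-23 + 7) = -(-3 - 5*(-5))/5*51 - 16 = -(-3 + 25)/5*51 - 16 = -⅕*22*51 - 16 = -22/5*51 - 16 = -1122/5 - 16 = -1202/5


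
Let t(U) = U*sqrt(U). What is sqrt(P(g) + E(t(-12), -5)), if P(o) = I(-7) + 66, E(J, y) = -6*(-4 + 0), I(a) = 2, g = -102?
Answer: 2*sqrt(23) ≈ 9.5917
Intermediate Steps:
t(U) = U**(3/2)
E(J, y) = 24 (E(J, y) = -6*(-4) = 24)
P(o) = 68 (P(o) = 2 + 66 = 68)
sqrt(P(g) + E(t(-12), -5)) = sqrt(68 + 24) = sqrt(92) = 2*sqrt(23)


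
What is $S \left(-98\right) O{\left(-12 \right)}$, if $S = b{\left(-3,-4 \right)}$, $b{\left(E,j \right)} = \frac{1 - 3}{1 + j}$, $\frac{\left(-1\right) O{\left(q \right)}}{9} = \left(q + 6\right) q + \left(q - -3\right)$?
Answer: $37044$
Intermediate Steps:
$O{\left(q \right)} = -27 - 9 q - 9 q \left(6 + q\right)$ ($O{\left(q \right)} = - 9 \left(\left(q + 6\right) q + \left(q - -3\right)\right) = - 9 \left(\left(6 + q\right) q + \left(q + 3\right)\right) = - 9 \left(q \left(6 + q\right) + \left(3 + q\right)\right) = - 9 \left(3 + q + q \left(6 + q\right)\right) = -27 - 9 q - 9 q \left(6 + q\right)$)
$b{\left(E,j \right)} = - \frac{2}{1 + j}$
$S = \frac{2}{3}$ ($S = - \frac{2}{1 - 4} = - \frac{2}{-3} = \left(-2\right) \left(- \frac{1}{3}\right) = \frac{2}{3} \approx 0.66667$)
$S \left(-98\right) O{\left(-12 \right)} = \frac{2}{3} \left(-98\right) \left(-27 - -756 - 9 \left(-12\right)^{2}\right) = - \frac{196 \left(-27 + 756 - 1296\right)}{3} = \left(- \frac{196}{3}\right) \left(-567\right) = 37044$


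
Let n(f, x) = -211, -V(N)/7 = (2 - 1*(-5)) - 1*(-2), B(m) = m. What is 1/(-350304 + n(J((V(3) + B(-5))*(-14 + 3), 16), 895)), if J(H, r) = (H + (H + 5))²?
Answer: -1/350515 ≈ -2.8529e-6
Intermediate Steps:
V(N) = -63 (V(N) = -7*((2 - 1*(-5)) - 1*(-2)) = -7*((2 + 5) + 2) = -7*(7 + 2) = -7*9 = -63)
J(H, r) = (5 + 2*H)² (J(H, r) = (H + (5 + H))² = (5 + 2*H)²)
1/(-350304 + n(J((V(3) + B(-5))*(-14 + 3), 16), 895)) = 1/(-350304 - 211) = 1/(-350515) = -1/350515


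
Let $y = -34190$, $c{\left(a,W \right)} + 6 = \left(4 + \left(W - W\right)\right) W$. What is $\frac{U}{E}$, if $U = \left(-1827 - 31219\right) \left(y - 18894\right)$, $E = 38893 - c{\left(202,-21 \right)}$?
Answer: $\frac{1754213864}{38983} \approx 44999.0$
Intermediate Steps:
$c{\left(a,W \right)} = -6 + 4 W$ ($c{\left(a,W \right)} = -6 + \left(4 + \left(W - W\right)\right) W = -6 + \left(4 + 0\right) W = -6 + 4 W$)
$E = 38983$ ($E = 38893 - \left(-6 + 4 \left(-21\right)\right) = 38893 - \left(-6 - 84\right) = 38893 - -90 = 38893 + 90 = 38983$)
$U = 1754213864$ ($U = \left(-1827 - 31219\right) \left(-34190 - 18894\right) = \left(-33046\right) \left(-53084\right) = 1754213864$)
$\frac{U}{E} = \frac{1754213864}{38983}$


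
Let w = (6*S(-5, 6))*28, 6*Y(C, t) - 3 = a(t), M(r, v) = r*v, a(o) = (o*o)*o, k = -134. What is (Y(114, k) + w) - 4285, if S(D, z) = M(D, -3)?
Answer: -2416691/6 ≈ -4.0278e+5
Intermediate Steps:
a(o) = o**3 (a(o) = o**2*o = o**3)
Y(C, t) = 1/2 + t**3/6
S(D, z) = -3*D (S(D, z) = D*(-3) = -3*D)
w = 2520 (w = (6*(-3*(-5)))*28 = (6*15)*28 = 90*28 = 2520)
(Y(114, k) + w) - 4285 = ((1/2 + (1/6)*(-134)**3) + 2520) - 4285 = ((1/2 + (1/6)*(-2406104)) + 2520) - 4285 = ((1/2 - 1203052/3) + 2520) - 4285 = (-2406101/6 + 2520) - 4285 = -2390981/6 - 4285 = -2416691/6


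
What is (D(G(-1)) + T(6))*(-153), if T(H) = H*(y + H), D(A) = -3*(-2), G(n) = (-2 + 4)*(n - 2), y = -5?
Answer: -1836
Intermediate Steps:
G(n) = -4 + 2*n (G(n) = 2*(-2 + n) = -4 + 2*n)
D(A) = 6
T(H) = H*(-5 + H)
(D(G(-1)) + T(6))*(-153) = (6 + 6*(-5 + 6))*(-153) = (6 + 6*1)*(-153) = (6 + 6)*(-153) = 12*(-153) = -1836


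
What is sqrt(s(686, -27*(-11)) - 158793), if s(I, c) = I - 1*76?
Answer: I*sqrt(158183) ≈ 397.72*I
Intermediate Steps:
s(I, c) = -76 + I (s(I, c) = I - 76 = -76 + I)
sqrt(s(686, -27*(-11)) - 158793) = sqrt((-76 + 686) - 158793) = sqrt(610 - 158793) = sqrt(-158183) = I*sqrt(158183)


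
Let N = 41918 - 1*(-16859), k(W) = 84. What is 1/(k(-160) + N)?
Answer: 1/58861 ≈ 1.6989e-5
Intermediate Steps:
N = 58777 (N = 41918 + 16859 = 58777)
1/(k(-160) + N) = 1/(84 + 58777) = 1/58861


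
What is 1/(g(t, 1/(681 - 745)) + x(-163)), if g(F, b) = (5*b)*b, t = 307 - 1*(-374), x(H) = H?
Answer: -4096/667643 ≈ -0.0061350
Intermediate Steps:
t = 681 (t = 307 + 374 = 681)
g(F, b) = 5*b²
1/(g(t, 1/(681 - 745)) + x(-163)) = 1/(5*(1/(681 - 745))² - 163) = 1/(5*(1/(-64))² - 163) = 1/(5*(-1/64)² - 163) = 1/(5*(1/4096) - 163) = 1/(5/4096 - 163) = 1/(-667643/4096) = -4096/667643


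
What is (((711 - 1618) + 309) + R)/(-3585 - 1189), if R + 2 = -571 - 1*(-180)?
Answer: 991/4774 ≈ 0.20758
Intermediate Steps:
R = -393 (R = -2 + (-571 - 1*(-180)) = -2 + (-571 + 180) = -2 - 391 = -393)
(((711 - 1618) + 309) + R)/(-3585 - 1189) = (((711 - 1618) + 309) - 393)/(-3585 - 1189) = ((-907 + 309) - 393)/(-4774) = (-598 - 393)*(-1/4774) = -991*(-1/4774) = 991/4774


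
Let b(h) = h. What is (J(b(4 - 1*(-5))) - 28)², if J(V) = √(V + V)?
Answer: 802 - 168*√2 ≈ 564.41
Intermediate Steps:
J(V) = √2*√V (J(V) = √(2*V) = √2*√V)
(J(b(4 - 1*(-5))) - 28)² = (√2*√(4 - 1*(-5)) - 28)² = (√2*√(4 + 5) - 28)² = (√2*√9 - 28)² = (√2*3 - 28)² = (3*√2 - 28)² = (-28 + 3*√2)²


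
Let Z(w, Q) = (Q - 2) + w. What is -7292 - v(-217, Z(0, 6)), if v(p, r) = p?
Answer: -7075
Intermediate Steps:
Z(w, Q) = -2 + Q + w (Z(w, Q) = (-2 + Q) + w = -2 + Q + w)
-7292 - v(-217, Z(0, 6)) = -7292 - 1*(-217) = -7292 + 217 = -7075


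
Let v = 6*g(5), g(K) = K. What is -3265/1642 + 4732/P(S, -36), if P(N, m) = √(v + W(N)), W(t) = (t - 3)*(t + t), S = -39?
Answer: -3265/1642 + 2366*√3306/1653 ≈ 80.310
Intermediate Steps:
W(t) = 2*t*(-3 + t) (W(t) = (-3 + t)*(2*t) = 2*t*(-3 + t))
v = 30 (v = 6*5 = 30)
P(N, m) = √(30 + 2*N*(-3 + N))
-3265/1642 + 4732/P(S, -36) = -3265/1642 + 4732/((√2*√(15 - 39*(-3 - 39)))) = -3265*1/1642 + 4732/((√2*√(15 - 39*(-42)))) = -3265/1642 + 4732/((√2*√(15 + 1638))) = -3265/1642 + 4732/((√2*√1653)) = -3265/1642 + 4732/(√3306) = -3265/1642 + 4732*(√3306/3306) = -3265/1642 + 2366*√3306/1653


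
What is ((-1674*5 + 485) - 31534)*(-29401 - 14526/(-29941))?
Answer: 34699789446485/29941 ≈ 1.1589e+9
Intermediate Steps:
((-1674*5 + 485) - 31534)*(-29401 - 14526/(-29941)) = ((-8370 + 485) - 31534)*(-29401 - 14526*(-1/29941)) = (-7885 - 31534)*(-29401 + 14526/29941) = -39419*(-880280815/29941) = 34699789446485/29941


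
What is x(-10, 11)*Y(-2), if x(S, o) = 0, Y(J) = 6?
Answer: 0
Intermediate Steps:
x(-10, 11)*Y(-2) = 0*6 = 0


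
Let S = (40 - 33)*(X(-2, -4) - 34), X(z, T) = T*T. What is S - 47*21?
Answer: -1113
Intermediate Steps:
X(z, T) = T²
S = -126 (S = (40 - 33)*((-4)² - 34) = 7*(16 - 34) = 7*(-18) = -126)
S - 47*21 = -126 - 47*21 = -126 - 987 = -1113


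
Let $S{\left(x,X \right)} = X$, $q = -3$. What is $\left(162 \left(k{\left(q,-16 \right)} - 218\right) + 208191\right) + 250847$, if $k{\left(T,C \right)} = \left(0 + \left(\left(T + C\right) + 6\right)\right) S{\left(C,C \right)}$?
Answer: $457418$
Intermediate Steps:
$k{\left(T,C \right)} = C \left(6 + C + T\right)$ ($k{\left(T,C \right)} = \left(0 + \left(\left(T + C\right) + 6\right)\right) C = \left(0 + \left(\left(C + T\right) + 6\right)\right) C = \left(0 + \left(6 + C + T\right)\right) C = \left(6 + C + T\right) C = C \left(6 + C + T\right)$)
$\left(162 \left(k{\left(q,-16 \right)} - 218\right) + 208191\right) + 250847 = \left(162 \left(- 16 \left(6 - 16 - 3\right) - 218\right) + 208191\right) + 250847 = \left(162 \left(\left(-16\right) \left(-13\right) - 218\right) + 208191\right) + 250847 = \left(162 \left(208 - 218\right) + 208191\right) + 250847 = \left(162 \left(-10\right) + 208191\right) + 250847 = \left(-1620 + 208191\right) + 250847 = 206571 + 250847 = 457418$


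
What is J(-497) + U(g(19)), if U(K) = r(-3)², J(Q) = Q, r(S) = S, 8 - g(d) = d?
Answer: -488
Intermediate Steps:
g(d) = 8 - d
U(K) = 9 (U(K) = (-3)² = 9)
J(-497) + U(g(19)) = -497 + 9 = -488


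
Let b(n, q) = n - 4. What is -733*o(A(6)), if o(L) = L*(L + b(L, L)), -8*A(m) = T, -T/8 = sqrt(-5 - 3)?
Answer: 11728 + 5864*I*sqrt(2) ≈ 11728.0 + 8293.0*I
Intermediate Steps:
b(n, q) = -4 + n
T = -16*I*sqrt(2) (T = -8*sqrt(-5 - 3) = -16*I*sqrt(2) ≈ -22.627*I)
A(m) = 2*I*sqrt(2) (A(m) = -(-2)*I*sqrt(2) = 2*I*sqrt(2))
o(L) = L*(-4 + 2*L) (o(L) = L*(L + (-4 + L)) = L*(-4 + 2*L))
-733*o(A(6)) = -1466*2*I*sqrt(2)*(-2 + 2*I*sqrt(2)) = -2932*I*sqrt(2)*(-2 + 2*I*sqrt(2))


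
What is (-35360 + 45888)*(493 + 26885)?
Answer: 288235584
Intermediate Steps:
(-35360 + 45888)*(493 + 26885) = 10528*27378 = 288235584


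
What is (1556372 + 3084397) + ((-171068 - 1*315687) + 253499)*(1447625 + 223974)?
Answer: -389905855575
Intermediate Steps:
(1556372 + 3084397) + ((-171068 - 1*315687) + 253499)*(1447625 + 223974) = 4640769 + ((-171068 - 315687) + 253499)*1671599 = 4640769 + (-486755 + 253499)*1671599 = 4640769 - 233256*1671599 = 4640769 - 389910496344 = -389905855575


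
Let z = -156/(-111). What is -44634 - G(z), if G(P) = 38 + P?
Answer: -1652916/37 ≈ -44673.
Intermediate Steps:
z = 52/37 (z = -156*(-1/111) = 52/37 ≈ 1.4054)
-44634 - G(z) = -44634 - (38 + 52/37) = -44634 - 1*1458/37 = -44634 - 1458/37 = -1652916/37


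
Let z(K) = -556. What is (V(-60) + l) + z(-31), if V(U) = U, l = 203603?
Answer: 202987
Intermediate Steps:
(V(-60) + l) + z(-31) = (-60 + 203603) - 556 = 203543 - 556 = 202987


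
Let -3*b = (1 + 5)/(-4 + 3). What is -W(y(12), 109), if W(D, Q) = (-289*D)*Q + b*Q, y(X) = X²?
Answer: 4535926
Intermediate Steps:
b = 2 (b = -(1 + 5)/(3*(-4 + 3)) = -2/(-1) = -2*(-1) = -⅓*(-6) = 2)
W(D, Q) = 2*Q - 289*D*Q (W(D, Q) = (-289*D)*Q + 2*Q = -289*D*Q + 2*Q = 2*Q - 289*D*Q)
-W(y(12), 109) = -109*(2 - 289*12²) = -109*(2 - 289*144) = -109*(2 - 41616) = -109*(-41614) = -1*(-4535926) = 4535926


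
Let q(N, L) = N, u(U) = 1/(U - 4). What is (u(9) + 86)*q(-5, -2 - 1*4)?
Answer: -431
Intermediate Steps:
u(U) = 1/(-4 + U)
(u(9) + 86)*q(-5, -2 - 1*4) = (1/(-4 + 9) + 86)*(-5) = (1/5 + 86)*(-5) = (⅕ + 86)*(-5) = (431/5)*(-5) = -431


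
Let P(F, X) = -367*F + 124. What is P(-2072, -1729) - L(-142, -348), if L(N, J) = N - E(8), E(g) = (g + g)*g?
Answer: 760818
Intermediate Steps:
E(g) = 2*g² (E(g) = (2*g)*g = 2*g²)
L(N, J) = -128 + N (L(N, J) = N - 2*8² = N - 2*64 = N - 1*128 = N - 128 = -128 + N)
P(F, X) = 124 - 367*F
P(-2072, -1729) - L(-142, -348) = (124 - 367*(-2072)) - (-128 - 142) = (124 + 760424) - 1*(-270) = 760548 + 270 = 760818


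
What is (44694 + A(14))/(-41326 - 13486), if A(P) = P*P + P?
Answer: -11226/13703 ≈ -0.81924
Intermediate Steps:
A(P) = P + P² (A(P) = P² + P = P + P²)
(44694 + A(14))/(-41326 - 13486) = (44694 + 14*(1 + 14))/(-41326 - 13486) = (44694 + 14*15)/(-54812) = (44694 + 210)*(-1/54812) = 44904*(-1/54812) = -11226/13703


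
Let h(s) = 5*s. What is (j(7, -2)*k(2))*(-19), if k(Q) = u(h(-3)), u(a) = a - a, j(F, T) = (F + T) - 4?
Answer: 0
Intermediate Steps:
j(F, T) = -4 + F + T
u(a) = 0
k(Q) = 0
(j(7, -2)*k(2))*(-19) = ((-4 + 7 - 2)*0)*(-19) = (1*0)*(-19) = 0*(-19) = 0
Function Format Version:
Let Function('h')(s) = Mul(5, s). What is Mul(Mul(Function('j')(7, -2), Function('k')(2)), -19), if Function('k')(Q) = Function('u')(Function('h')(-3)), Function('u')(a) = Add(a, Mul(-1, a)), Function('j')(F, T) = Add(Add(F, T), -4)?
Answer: 0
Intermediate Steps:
Function('j')(F, T) = Add(-4, F, T)
Function('u')(a) = 0
Function('k')(Q) = 0
Mul(Mul(Function('j')(7, -2), Function('k')(2)), -19) = Mul(Mul(Add(-4, 7, -2), 0), -19) = Mul(Mul(1, 0), -19) = Mul(0, -19) = 0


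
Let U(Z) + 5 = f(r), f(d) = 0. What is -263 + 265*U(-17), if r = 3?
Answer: -1588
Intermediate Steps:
U(Z) = -5 (U(Z) = -5 + 0 = -5)
-263 + 265*U(-17) = -263 + 265*(-5) = -263 - 1325 = -1588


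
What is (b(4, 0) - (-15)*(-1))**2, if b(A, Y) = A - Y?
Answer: 121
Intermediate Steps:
(b(4, 0) - (-15)*(-1))**2 = ((4 - 1*0) - (-15)*(-1))**2 = ((4 + 0) - 3*5)**2 = (4 - 15)**2 = (-11)**2 = 121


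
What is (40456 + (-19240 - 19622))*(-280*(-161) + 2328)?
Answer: 75568352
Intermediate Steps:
(40456 + (-19240 - 19622))*(-280*(-161) + 2328) = (40456 - 38862)*(45080 + 2328) = 1594*47408 = 75568352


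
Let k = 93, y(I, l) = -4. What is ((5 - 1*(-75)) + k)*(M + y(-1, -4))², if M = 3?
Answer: 173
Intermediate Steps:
((5 - 1*(-75)) + k)*(M + y(-1, -4))² = ((5 - 1*(-75)) + 93)*(3 - 4)² = ((5 + 75) + 93)*(-1)² = (80 + 93)*1 = 173*1 = 173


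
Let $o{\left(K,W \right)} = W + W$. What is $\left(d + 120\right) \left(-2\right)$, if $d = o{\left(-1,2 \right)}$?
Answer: $-248$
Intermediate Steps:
$o{\left(K,W \right)} = 2 W$
$d = 4$ ($d = 2 \cdot 2 = 4$)
$\left(d + 120\right) \left(-2\right) = \left(4 + 120\right) \left(-2\right) = 124 \left(-2\right) = -248$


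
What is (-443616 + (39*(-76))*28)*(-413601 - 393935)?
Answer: 425254917888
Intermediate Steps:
(-443616 + (39*(-76))*28)*(-413601 - 393935) = (-443616 - 2964*28)*(-807536) = (-443616 - 82992)*(-807536) = -526608*(-807536) = 425254917888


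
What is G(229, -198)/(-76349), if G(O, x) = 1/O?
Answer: -1/17483921 ≈ -5.7195e-8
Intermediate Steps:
G(229, -198)/(-76349) = 1/(229*(-76349)) = (1/229)*(-1/76349) = -1/17483921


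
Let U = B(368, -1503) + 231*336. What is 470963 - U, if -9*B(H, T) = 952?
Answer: 3541075/9 ≈ 3.9345e+5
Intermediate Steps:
B(H, T) = -952/9 (B(H, T) = -1/9*952 = -952/9)
U = 697592/9 (U = -952/9 + 231*336 = -952/9 + 77616 = 697592/9 ≈ 77510.)
470963 - U = 470963 - 1*697592/9 = 470963 - 697592/9 = 3541075/9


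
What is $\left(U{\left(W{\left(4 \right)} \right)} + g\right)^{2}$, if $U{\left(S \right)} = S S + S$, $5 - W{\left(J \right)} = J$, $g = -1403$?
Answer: $1962801$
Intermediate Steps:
$W{\left(J \right)} = 5 - J$
$U{\left(S \right)} = S + S^{2}$ ($U{\left(S \right)} = S^{2} + S = S + S^{2}$)
$\left(U{\left(W{\left(4 \right)} \right)} + g\right)^{2} = \left(\left(5 - 4\right) \left(1 + \left(5 - 4\right)\right) - 1403\right)^{2} = \left(1 \left(1 + 1\right) - 1403\right)^{2} = \left(1 \cdot 2 - 1403\right)^{2} = \left(2 - 1403\right)^{2} = \left(-1401\right)^{2} = 1962801$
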